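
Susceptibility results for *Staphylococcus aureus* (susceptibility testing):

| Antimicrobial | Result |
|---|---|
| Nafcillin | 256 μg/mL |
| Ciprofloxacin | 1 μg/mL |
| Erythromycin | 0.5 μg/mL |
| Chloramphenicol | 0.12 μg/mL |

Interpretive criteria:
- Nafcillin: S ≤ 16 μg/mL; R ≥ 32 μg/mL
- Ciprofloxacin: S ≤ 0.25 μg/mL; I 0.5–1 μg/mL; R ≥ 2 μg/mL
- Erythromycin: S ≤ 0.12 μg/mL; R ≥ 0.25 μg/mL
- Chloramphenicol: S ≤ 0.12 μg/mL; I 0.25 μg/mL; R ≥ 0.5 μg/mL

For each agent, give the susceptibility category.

Nafcillin: 256 μg/mL is ≥ 32 μg/mL — R
Ciprofloxacin: 1 μg/mL is in 0.5–1 μg/mL ⇒ I
Erythromycin: 0.5 μg/mL is ≥ 0.25 μg/mL — Resistant
Chloramphenicol 0.12 μg/mL: ≤ 0.12 μg/mL ⇒ Susceptible

R, I, R, S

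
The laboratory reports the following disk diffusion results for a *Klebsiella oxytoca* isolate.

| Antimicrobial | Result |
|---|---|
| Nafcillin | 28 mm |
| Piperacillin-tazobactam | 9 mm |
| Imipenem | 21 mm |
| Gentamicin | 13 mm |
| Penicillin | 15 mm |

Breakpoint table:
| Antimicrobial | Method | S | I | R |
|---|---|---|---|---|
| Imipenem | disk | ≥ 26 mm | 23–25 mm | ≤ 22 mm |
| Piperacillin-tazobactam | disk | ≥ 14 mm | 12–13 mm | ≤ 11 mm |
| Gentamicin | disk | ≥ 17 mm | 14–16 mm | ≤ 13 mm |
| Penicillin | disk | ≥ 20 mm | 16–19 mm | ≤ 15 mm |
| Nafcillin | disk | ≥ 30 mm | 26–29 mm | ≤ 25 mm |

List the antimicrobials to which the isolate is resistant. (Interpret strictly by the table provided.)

Nafcillin 28 mm: in 26–29 mm — Intermediate
Piperacillin-tazobactam 9 mm: ≤ 11 mm ⇒ R
Imipenem 21 mm: ≤ 22 mm — R
Gentamicin: 13 mm is ≤ 13 mm → R
Penicillin: 15 mm is ≤ 15 mm ⇒ R

piperacillin-tazobactam, imipenem, gentamicin, penicillin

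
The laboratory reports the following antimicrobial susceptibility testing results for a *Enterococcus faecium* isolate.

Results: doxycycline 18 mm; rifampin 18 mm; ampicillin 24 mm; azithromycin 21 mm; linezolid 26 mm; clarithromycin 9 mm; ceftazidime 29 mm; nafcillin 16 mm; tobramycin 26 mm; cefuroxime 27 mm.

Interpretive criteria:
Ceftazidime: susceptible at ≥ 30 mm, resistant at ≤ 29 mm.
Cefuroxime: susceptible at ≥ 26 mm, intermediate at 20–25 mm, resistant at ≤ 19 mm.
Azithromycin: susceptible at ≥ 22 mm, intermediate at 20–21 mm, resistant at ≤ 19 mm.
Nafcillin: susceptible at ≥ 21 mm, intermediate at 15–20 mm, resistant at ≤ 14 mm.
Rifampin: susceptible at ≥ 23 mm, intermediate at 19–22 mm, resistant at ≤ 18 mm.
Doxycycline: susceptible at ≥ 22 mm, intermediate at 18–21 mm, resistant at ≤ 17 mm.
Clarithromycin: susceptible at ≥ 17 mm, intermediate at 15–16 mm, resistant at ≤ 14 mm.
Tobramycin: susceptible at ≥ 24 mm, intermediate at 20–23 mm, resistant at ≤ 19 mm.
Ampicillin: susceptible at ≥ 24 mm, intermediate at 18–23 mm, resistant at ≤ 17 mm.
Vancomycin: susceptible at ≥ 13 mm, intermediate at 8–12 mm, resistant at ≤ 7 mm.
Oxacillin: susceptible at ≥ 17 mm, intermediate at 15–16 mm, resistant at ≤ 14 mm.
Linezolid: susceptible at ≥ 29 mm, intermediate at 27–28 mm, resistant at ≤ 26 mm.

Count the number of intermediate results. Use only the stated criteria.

3

Doxycycline 18 mm: in 18–21 mm — intermediate
Rifampin 18 mm: ≤ 18 mm — resistant
Ampicillin 24 mm: ≥ 24 mm ⇒ susceptible
Azithromycin: 21 mm is in 20–21 mm ⇒ I
Linezolid (26 mm) ≤ 26 mm → R
Clarithromycin (9 mm) ≤ 14 mm → R
Ceftazidime 29 mm: ≤ 29 mm — R
Nafcillin: 16 mm is in 15–20 mm ⇒ intermediate
Tobramycin: 26 mm is ≥ 24 mm ⇒ Susceptible
Cefuroxime: 27 mm is ≥ 26 mm → S
Intermediate: 3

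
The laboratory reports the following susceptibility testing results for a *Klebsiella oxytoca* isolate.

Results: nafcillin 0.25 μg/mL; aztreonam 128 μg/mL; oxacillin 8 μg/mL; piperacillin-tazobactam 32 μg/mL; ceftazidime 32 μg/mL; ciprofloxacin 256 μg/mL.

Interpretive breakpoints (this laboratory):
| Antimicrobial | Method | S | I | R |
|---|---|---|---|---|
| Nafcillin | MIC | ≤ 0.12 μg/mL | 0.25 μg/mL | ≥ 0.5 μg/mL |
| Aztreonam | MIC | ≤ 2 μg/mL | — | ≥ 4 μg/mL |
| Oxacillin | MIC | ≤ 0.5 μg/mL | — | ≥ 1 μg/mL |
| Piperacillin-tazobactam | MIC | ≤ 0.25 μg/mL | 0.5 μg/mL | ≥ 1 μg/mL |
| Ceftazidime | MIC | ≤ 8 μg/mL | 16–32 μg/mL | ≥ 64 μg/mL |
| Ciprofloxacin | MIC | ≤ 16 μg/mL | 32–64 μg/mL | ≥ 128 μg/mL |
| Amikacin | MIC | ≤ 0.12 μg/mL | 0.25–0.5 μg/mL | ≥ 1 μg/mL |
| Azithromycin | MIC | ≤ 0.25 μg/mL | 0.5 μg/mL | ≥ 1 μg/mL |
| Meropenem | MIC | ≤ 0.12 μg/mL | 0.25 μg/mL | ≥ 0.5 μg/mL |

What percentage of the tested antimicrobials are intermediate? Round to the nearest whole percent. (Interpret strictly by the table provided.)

Nafcillin: 0.25 μg/mL is = 0.25 μg/mL — Intermediate
Aztreonam (128 μg/mL) ≥ 4 μg/mL ⇒ Resistant
Oxacillin: 8 μg/mL is ≥ 1 μg/mL → Resistant
Piperacillin-tazobactam 32 μg/mL: ≥ 1 μg/mL ⇒ resistant
Ceftazidime 32 μg/mL: in 16–32 μg/mL — intermediate
Ciprofloxacin: 256 μg/mL is ≥ 128 μg/mL ⇒ R
Intermediate: 2/6

33%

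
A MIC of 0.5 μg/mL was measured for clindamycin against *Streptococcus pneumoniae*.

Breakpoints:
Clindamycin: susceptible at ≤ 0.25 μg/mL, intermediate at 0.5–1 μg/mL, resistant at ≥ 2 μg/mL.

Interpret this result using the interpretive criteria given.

Clindamycin (0.5 μg/mL) in 0.5–1 μg/mL → Intermediate

Intermediate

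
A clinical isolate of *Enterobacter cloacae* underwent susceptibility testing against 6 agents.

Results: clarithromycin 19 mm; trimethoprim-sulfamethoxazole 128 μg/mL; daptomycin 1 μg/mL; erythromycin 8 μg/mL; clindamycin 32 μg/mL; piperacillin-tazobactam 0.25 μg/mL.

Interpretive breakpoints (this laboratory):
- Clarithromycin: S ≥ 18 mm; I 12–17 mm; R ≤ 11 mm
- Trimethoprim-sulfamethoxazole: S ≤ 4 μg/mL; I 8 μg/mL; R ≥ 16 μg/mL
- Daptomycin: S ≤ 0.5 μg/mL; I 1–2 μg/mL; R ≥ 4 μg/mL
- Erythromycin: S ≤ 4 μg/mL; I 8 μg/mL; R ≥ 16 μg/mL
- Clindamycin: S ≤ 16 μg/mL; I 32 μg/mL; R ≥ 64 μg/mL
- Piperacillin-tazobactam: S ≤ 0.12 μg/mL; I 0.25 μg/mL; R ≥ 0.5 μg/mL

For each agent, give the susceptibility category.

Clarithromycin 19 mm: ≥ 18 mm ⇒ susceptible
Trimethoprim-sulfamethoxazole 128 μg/mL: ≥ 16 μg/mL — resistant
Daptomycin (1 μg/mL) in 1–2 μg/mL → intermediate
Erythromycin 8 μg/mL: = 8 μg/mL → I
Clindamycin (32 μg/mL) = 32 μg/mL → Intermediate
Piperacillin-tazobactam: 0.25 μg/mL is = 0.25 μg/mL ⇒ I

S, R, I, I, I, I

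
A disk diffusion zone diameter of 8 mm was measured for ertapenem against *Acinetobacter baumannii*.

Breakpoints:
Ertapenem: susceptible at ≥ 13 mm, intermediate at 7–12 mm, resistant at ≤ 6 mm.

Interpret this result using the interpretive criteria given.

I

Ertapenem: 8 mm is in 7–12 mm → I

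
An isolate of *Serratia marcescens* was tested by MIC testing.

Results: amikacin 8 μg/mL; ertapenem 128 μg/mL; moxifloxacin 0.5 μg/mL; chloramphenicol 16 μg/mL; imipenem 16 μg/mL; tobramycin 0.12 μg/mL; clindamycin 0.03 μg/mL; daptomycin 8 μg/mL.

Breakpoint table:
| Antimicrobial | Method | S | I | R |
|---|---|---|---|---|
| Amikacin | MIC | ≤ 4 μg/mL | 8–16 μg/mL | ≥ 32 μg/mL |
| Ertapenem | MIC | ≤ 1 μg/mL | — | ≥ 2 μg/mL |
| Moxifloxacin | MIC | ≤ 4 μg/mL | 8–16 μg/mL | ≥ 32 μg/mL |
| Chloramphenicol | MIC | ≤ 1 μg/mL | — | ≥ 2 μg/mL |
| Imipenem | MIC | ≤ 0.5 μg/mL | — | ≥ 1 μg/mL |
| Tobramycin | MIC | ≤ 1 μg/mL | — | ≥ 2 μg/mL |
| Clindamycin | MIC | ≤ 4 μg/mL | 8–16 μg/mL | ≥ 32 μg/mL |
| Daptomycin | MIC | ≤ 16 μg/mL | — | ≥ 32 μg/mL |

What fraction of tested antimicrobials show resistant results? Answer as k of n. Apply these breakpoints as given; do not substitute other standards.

3 of 8

Amikacin (8 μg/mL) in 8–16 μg/mL → intermediate
Ertapenem 128 μg/mL: ≥ 2 μg/mL — R
Moxifloxacin 0.5 μg/mL: ≤ 4 μg/mL → Susceptible
Chloramphenicol 16 μg/mL: ≥ 2 μg/mL ⇒ Resistant
Imipenem: 16 μg/mL is ≥ 1 μg/mL — resistant
Tobramycin: 0.12 μg/mL is ≤ 1 μg/mL — S
Clindamycin 0.03 μg/mL: ≤ 4 μg/mL ⇒ S
Daptomycin 8 μg/mL: ≤ 16 μg/mL — susceptible
Resistant: 3/8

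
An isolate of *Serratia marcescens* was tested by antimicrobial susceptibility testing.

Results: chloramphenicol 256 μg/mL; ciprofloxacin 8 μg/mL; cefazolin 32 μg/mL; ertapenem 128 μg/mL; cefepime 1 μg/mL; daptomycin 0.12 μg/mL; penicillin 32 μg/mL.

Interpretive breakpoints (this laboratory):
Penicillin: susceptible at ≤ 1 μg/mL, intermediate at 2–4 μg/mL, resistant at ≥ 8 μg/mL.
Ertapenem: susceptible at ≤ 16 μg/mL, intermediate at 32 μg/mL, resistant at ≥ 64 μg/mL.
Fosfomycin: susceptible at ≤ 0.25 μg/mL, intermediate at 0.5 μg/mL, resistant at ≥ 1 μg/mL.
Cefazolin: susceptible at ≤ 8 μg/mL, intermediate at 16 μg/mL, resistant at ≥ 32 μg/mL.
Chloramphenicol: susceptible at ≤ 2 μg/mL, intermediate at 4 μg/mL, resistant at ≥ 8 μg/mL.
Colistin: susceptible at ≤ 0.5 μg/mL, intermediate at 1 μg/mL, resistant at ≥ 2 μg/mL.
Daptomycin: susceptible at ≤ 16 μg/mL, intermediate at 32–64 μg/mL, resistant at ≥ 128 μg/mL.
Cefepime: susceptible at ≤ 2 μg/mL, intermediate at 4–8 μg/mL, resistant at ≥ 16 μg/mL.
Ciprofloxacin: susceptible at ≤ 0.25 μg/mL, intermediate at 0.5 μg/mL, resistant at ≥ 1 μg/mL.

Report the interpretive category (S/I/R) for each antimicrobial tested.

R, R, R, R, S, S, R

Chloramphenicol 256 μg/mL: ≥ 8 μg/mL → Resistant
Ciprofloxacin 8 μg/mL: ≥ 1 μg/mL — Resistant
Cefazolin 32 μg/mL: ≥ 32 μg/mL — Resistant
Ertapenem (128 μg/mL) ≥ 64 μg/mL → resistant
Cefepime 1 μg/mL: ≤ 2 μg/mL → susceptible
Daptomycin: 0.12 μg/mL is ≤ 16 μg/mL ⇒ susceptible
Penicillin (32 μg/mL) ≥ 8 μg/mL → R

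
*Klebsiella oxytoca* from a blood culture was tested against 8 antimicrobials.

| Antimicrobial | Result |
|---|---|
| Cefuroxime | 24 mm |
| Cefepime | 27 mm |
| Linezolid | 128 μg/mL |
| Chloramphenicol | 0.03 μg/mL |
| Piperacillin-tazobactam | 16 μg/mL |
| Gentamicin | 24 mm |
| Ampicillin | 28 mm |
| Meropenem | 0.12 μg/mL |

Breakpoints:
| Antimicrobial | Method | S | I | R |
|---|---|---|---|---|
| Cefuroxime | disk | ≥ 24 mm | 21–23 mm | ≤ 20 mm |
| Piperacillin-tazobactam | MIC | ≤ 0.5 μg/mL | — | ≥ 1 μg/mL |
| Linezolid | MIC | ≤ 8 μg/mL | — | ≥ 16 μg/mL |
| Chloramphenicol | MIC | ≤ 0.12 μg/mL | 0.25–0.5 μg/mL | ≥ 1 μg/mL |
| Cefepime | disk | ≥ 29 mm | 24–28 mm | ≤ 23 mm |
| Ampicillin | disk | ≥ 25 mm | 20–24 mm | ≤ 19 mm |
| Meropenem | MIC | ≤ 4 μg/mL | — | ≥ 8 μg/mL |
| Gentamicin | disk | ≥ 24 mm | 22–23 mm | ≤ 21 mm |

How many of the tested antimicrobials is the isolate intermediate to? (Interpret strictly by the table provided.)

1

Cefuroxime: 24 mm is ≥ 24 mm → Susceptible
Cefepime: 27 mm is in 24–28 mm → Intermediate
Linezolid 128 μg/mL: ≥ 16 μg/mL ⇒ resistant
Chloramphenicol 0.03 μg/mL: ≤ 0.12 μg/mL → S
Piperacillin-tazobactam 16 μg/mL: ≥ 1 μg/mL — Resistant
Gentamicin: 24 mm is ≥ 24 mm ⇒ S
Ampicillin: 28 mm is ≥ 25 mm ⇒ Susceptible
Meropenem 0.12 μg/mL: ≤ 4 μg/mL ⇒ susceptible
Intermediate: 1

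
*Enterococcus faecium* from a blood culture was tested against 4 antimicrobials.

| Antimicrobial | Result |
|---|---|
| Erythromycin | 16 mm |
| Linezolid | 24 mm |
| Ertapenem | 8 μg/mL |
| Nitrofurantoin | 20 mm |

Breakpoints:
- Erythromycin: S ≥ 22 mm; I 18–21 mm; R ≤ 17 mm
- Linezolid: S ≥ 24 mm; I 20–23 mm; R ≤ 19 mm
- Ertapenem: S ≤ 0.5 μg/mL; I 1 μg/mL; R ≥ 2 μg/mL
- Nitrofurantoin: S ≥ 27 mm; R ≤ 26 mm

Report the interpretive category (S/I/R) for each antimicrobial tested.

R, S, R, R

Erythromycin 16 mm: ≤ 17 mm ⇒ Resistant
Linezolid 24 mm: ≥ 24 mm ⇒ susceptible
Ertapenem (8 μg/mL) ≥ 2 μg/mL ⇒ Resistant
Nitrofurantoin 20 mm: ≤ 26 mm — R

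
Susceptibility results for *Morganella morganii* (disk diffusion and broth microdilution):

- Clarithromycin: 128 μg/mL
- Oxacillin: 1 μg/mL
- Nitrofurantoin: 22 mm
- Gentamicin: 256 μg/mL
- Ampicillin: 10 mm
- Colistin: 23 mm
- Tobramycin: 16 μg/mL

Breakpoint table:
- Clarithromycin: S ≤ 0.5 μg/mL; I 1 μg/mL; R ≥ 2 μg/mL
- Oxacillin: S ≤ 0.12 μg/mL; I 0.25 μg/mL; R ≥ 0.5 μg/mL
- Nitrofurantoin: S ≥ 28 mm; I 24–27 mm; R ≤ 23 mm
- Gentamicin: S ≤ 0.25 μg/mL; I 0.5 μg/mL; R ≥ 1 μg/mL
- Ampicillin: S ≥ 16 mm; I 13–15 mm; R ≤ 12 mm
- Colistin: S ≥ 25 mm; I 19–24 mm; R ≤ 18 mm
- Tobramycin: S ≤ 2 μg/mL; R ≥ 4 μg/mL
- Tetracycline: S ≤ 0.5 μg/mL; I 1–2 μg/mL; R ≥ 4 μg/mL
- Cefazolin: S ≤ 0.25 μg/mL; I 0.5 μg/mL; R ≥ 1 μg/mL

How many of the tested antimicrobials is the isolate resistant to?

Clarithromycin: 128 μg/mL is ≥ 2 μg/mL ⇒ R
Oxacillin: 1 μg/mL is ≥ 0.5 μg/mL ⇒ Resistant
Nitrofurantoin 22 mm: ≤ 23 mm ⇒ Resistant
Gentamicin (256 μg/mL) ≥ 1 μg/mL → R
Ampicillin (10 mm) ≤ 12 mm → resistant
Colistin 23 mm: in 19–24 mm → I
Tobramycin 16 μg/mL: ≥ 4 μg/mL ⇒ R
Resistant: 6

6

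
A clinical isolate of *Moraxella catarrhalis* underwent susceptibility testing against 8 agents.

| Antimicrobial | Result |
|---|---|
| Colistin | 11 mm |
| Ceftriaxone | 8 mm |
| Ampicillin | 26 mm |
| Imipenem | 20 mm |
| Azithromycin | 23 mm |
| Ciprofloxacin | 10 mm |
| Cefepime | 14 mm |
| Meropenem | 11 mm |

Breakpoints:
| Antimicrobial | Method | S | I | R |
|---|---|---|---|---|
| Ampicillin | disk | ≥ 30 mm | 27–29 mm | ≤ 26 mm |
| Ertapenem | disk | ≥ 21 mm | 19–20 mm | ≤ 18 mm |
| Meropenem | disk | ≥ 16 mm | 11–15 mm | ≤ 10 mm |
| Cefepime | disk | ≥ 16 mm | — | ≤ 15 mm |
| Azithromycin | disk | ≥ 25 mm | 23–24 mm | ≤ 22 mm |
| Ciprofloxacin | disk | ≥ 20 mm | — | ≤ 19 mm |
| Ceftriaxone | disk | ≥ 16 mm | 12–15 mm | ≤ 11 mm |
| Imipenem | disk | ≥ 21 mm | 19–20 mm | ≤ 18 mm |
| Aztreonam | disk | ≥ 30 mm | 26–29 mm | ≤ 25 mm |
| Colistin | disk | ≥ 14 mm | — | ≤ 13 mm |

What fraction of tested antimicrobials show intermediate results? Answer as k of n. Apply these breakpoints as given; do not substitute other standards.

3 of 8

Colistin: 11 mm is ≤ 13 mm — R
Ceftriaxone 8 mm: ≤ 11 mm → Resistant
Ampicillin (26 mm) ≤ 26 mm — R
Imipenem 20 mm: in 19–20 mm → Intermediate
Azithromycin 23 mm: in 23–24 mm → intermediate
Ciprofloxacin 10 mm: ≤ 19 mm ⇒ resistant
Cefepime 14 mm: ≤ 15 mm ⇒ resistant
Meropenem 11 mm: in 11–15 mm → intermediate
Intermediate: 3/8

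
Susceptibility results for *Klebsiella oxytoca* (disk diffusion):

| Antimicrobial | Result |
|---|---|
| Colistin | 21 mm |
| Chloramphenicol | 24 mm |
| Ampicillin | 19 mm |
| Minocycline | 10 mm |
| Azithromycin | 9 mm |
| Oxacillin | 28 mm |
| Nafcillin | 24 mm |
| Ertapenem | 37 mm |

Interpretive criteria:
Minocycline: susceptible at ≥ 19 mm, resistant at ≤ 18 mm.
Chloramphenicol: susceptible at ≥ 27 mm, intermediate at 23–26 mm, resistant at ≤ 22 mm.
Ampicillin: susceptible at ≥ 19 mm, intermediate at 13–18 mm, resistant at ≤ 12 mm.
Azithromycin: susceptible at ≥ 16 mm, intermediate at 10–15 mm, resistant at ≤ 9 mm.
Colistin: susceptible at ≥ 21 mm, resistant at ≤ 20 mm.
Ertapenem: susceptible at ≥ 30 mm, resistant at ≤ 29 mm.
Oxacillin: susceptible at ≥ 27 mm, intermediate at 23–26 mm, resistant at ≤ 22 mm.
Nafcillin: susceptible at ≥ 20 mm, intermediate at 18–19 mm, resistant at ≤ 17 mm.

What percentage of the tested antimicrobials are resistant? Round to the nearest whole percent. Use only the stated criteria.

25%

Colistin 21 mm: ≥ 21 mm → Susceptible
Chloramphenicol: 24 mm is in 23–26 mm → I
Ampicillin 19 mm: ≥ 19 mm ⇒ susceptible
Minocycline 10 mm: ≤ 18 mm — Resistant
Azithromycin: 9 mm is ≤ 9 mm ⇒ resistant
Oxacillin (28 mm) ≥ 27 mm ⇒ Susceptible
Nafcillin (24 mm) ≥ 20 mm ⇒ susceptible
Ertapenem: 37 mm is ≥ 30 mm → Susceptible
Resistant: 2/8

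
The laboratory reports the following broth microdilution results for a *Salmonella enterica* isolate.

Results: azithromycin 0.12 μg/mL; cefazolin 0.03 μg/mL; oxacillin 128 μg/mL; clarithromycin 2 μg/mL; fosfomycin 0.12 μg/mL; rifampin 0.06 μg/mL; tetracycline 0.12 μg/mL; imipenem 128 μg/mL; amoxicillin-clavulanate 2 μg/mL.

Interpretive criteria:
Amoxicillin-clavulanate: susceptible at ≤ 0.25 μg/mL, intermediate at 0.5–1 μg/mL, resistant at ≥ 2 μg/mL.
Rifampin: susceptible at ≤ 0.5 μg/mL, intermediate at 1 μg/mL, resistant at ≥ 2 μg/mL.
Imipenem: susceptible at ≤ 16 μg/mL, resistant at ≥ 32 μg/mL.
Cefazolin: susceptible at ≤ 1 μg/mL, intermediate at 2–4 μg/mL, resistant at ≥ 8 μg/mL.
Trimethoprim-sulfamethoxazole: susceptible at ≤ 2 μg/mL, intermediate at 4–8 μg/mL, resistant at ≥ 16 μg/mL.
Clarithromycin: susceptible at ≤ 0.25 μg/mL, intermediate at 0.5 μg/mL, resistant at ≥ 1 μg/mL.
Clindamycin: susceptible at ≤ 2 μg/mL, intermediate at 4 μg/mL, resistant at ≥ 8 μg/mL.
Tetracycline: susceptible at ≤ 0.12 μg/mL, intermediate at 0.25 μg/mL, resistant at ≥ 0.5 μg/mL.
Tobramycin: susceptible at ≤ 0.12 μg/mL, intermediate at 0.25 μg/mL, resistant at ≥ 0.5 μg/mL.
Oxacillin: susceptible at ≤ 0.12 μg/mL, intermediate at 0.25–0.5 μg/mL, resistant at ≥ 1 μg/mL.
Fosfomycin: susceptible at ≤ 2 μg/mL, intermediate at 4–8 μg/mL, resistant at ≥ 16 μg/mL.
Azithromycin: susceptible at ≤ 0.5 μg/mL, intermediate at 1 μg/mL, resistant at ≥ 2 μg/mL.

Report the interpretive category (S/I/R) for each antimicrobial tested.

Azithromycin (0.12 μg/mL) ≤ 0.5 μg/mL ⇒ S
Cefazolin 0.03 μg/mL: ≤ 1 μg/mL ⇒ Susceptible
Oxacillin: 128 μg/mL is ≥ 1 μg/mL — resistant
Clarithromycin 2 μg/mL: ≥ 1 μg/mL — resistant
Fosfomycin (0.12 μg/mL) ≤ 2 μg/mL → Susceptible
Rifampin 0.06 μg/mL: ≤ 0.5 μg/mL — Susceptible
Tetracycline (0.12 μg/mL) ≤ 0.12 μg/mL → Susceptible
Imipenem: 128 μg/mL is ≥ 32 μg/mL ⇒ resistant
Amoxicillin-clavulanate: 2 μg/mL is ≥ 2 μg/mL → resistant

S, S, R, R, S, S, S, R, R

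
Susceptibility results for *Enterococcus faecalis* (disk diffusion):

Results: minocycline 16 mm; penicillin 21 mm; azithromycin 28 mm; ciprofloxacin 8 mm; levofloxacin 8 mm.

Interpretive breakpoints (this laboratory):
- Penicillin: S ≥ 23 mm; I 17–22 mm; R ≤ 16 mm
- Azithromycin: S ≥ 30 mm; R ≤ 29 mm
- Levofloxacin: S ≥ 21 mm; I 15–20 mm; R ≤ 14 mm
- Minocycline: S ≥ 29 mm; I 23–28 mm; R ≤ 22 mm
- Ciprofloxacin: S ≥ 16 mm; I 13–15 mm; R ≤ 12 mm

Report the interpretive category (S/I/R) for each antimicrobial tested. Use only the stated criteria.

Minocycline: 16 mm is ≤ 22 mm ⇒ resistant
Penicillin (21 mm) in 17–22 mm — intermediate
Azithromycin: 28 mm is ≤ 29 mm — R
Ciprofloxacin (8 mm) ≤ 12 mm — R
Levofloxacin: 8 mm is ≤ 14 mm → R

R, I, R, R, R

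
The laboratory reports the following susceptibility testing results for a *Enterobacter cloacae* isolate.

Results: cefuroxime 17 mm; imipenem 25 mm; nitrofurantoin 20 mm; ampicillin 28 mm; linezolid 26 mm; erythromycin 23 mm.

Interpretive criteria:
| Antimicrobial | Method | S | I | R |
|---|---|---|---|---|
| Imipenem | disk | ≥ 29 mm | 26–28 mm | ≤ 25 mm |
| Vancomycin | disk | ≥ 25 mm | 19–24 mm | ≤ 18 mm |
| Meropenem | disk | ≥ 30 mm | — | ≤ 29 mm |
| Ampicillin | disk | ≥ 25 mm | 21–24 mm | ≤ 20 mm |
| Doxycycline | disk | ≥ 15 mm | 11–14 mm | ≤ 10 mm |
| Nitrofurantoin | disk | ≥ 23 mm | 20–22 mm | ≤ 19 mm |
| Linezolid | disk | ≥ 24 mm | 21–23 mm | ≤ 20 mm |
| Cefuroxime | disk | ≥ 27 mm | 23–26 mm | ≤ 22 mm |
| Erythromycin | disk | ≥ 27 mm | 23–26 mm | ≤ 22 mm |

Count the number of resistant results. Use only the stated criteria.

2

Cefuroxime (17 mm) ≤ 22 mm → Resistant
Imipenem: 25 mm is ≤ 25 mm ⇒ Resistant
Nitrofurantoin (20 mm) in 20–22 mm — I
Ampicillin (28 mm) ≥ 25 mm → S
Linezolid (26 mm) ≥ 24 mm — susceptible
Erythromycin 23 mm: in 23–26 mm — I
Resistant: 2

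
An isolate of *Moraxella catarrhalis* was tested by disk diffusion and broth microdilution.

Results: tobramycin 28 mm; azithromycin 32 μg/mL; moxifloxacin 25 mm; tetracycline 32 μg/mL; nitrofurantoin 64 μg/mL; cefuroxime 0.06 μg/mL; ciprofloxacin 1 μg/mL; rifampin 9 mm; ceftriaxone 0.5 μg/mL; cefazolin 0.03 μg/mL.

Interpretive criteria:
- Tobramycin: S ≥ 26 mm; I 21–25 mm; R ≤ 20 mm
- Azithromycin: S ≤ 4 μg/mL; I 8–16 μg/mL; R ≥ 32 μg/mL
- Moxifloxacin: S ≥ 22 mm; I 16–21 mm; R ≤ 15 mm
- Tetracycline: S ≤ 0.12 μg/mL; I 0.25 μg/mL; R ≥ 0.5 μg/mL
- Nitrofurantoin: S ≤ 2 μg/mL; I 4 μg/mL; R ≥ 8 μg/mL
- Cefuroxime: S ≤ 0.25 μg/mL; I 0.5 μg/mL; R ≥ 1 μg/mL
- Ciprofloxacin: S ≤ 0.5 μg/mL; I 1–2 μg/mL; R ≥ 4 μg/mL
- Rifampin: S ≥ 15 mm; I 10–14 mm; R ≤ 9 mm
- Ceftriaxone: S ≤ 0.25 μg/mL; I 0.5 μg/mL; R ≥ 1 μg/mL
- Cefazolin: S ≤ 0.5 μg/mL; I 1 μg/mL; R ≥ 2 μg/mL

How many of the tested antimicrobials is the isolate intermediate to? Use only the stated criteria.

2

Tobramycin (28 mm) ≥ 26 mm → Susceptible
Azithromycin: 32 μg/mL is ≥ 32 μg/mL — Resistant
Moxifloxacin 25 mm: ≥ 22 mm ⇒ S
Tetracycline 32 μg/mL: ≥ 0.5 μg/mL ⇒ resistant
Nitrofurantoin (64 μg/mL) ≥ 8 μg/mL — resistant
Cefuroxime 0.06 μg/mL: ≤ 0.25 μg/mL ⇒ susceptible
Ciprofloxacin: 1 μg/mL is in 1–2 μg/mL ⇒ intermediate
Rifampin: 9 mm is ≤ 9 mm ⇒ Resistant
Ceftriaxone: 0.5 μg/mL is = 0.5 μg/mL → Intermediate
Cefazolin 0.03 μg/mL: ≤ 0.5 μg/mL — susceptible
Intermediate: 2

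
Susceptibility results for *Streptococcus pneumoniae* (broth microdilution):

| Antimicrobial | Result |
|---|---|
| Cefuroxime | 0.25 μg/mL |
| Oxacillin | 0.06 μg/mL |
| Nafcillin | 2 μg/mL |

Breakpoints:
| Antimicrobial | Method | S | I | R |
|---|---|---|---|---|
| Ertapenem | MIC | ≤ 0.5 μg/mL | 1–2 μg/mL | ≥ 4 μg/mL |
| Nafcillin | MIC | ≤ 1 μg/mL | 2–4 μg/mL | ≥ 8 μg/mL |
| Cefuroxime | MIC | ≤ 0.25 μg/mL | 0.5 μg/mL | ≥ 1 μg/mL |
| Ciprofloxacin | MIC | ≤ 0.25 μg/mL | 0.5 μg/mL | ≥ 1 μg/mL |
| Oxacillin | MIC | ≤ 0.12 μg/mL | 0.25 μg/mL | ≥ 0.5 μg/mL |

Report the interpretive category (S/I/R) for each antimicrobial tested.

S, S, I

Cefuroxime: 0.25 μg/mL is ≤ 0.25 μg/mL — susceptible
Oxacillin 0.06 μg/mL: ≤ 0.12 μg/mL — S
Nafcillin: 2 μg/mL is in 2–4 μg/mL → intermediate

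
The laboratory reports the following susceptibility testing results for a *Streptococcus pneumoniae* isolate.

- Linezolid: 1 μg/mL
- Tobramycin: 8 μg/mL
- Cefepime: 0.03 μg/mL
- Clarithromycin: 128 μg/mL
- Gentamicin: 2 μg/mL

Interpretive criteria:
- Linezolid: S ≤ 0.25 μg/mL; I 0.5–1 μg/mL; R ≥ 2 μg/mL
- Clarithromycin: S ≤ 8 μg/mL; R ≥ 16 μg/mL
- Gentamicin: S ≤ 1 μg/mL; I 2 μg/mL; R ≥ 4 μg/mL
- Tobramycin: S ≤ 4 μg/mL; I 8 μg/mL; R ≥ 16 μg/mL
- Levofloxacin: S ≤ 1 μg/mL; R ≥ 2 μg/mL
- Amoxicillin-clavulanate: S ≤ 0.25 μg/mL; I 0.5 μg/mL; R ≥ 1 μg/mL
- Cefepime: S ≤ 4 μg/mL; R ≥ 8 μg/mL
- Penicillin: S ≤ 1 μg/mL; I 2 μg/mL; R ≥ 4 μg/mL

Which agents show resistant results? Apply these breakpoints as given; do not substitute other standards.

Linezolid: 1 μg/mL is in 0.5–1 μg/mL — intermediate
Tobramycin (8 μg/mL) = 8 μg/mL — Intermediate
Cefepime (0.03 μg/mL) ≤ 4 μg/mL → Susceptible
Clarithromycin: 128 μg/mL is ≥ 16 μg/mL ⇒ Resistant
Gentamicin: 2 μg/mL is = 2 μg/mL → Intermediate

clarithromycin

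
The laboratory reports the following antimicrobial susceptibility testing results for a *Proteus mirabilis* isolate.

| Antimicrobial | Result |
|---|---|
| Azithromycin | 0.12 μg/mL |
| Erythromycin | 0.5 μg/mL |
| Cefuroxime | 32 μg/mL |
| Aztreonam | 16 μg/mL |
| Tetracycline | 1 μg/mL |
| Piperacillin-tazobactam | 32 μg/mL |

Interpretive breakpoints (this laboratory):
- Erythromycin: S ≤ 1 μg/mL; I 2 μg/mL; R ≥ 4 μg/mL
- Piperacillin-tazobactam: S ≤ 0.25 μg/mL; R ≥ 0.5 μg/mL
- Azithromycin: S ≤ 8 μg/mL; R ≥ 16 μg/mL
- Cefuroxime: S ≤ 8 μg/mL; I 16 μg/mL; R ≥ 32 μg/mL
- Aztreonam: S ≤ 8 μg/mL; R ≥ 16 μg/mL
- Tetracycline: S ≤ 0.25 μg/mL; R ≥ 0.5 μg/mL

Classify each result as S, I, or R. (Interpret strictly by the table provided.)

S, S, R, R, R, R

Azithromycin: 0.12 μg/mL is ≤ 8 μg/mL → S
Erythromycin (0.5 μg/mL) ≤ 1 μg/mL → Susceptible
Cefuroxime 32 μg/mL: ≥ 32 μg/mL ⇒ Resistant
Aztreonam 16 μg/mL: ≥ 16 μg/mL ⇒ resistant
Tetracycline: 1 μg/mL is ≥ 0.5 μg/mL → Resistant
Piperacillin-tazobactam 32 μg/mL: ≥ 0.5 μg/mL ⇒ Resistant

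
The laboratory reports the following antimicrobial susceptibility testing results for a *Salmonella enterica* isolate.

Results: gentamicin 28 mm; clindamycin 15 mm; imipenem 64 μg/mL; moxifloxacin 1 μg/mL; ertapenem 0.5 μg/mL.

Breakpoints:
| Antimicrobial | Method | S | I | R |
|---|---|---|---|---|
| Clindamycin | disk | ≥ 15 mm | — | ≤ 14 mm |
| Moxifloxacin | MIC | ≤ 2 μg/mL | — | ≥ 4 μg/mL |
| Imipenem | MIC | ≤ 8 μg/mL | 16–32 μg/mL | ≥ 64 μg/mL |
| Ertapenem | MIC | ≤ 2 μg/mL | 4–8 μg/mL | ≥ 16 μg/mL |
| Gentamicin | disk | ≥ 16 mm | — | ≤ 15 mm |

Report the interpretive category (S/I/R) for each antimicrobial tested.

S, S, R, S, S

Gentamicin 28 mm: ≥ 16 mm ⇒ susceptible
Clindamycin 15 mm: ≥ 15 mm ⇒ S
Imipenem 64 μg/mL: ≥ 64 μg/mL → R
Moxifloxacin: 1 μg/mL is ≤ 2 μg/mL → S
Ertapenem (0.5 μg/mL) ≤ 2 μg/mL → Susceptible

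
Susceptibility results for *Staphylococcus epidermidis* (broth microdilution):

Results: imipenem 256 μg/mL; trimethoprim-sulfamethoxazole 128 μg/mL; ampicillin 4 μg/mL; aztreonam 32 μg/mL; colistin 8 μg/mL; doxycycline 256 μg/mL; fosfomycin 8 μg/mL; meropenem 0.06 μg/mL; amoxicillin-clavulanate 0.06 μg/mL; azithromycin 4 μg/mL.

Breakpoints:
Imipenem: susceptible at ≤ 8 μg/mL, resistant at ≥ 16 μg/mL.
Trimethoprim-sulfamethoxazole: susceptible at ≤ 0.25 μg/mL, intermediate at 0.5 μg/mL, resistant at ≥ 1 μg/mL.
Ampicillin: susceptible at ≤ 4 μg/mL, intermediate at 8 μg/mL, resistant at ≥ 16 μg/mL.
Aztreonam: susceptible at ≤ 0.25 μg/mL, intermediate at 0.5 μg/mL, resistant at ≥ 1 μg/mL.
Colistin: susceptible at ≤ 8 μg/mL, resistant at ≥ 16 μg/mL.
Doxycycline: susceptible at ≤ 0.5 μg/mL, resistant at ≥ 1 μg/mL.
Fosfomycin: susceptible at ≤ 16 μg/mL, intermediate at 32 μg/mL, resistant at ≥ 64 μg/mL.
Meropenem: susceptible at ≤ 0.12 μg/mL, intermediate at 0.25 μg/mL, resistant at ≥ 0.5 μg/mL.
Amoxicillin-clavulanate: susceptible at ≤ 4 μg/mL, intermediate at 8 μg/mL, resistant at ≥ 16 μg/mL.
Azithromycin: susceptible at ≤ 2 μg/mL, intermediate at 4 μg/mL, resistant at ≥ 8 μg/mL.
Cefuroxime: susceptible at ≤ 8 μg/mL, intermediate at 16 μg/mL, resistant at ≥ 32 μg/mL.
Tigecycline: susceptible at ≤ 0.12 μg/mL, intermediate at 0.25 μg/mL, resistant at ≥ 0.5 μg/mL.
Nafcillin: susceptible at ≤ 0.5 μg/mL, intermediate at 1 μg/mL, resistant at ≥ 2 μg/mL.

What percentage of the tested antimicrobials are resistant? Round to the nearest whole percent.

40%

Imipenem 256 μg/mL: ≥ 16 μg/mL — Resistant
Trimethoprim-sulfamethoxazole (128 μg/mL) ≥ 1 μg/mL — resistant
Ampicillin 4 μg/mL: ≤ 4 μg/mL — S
Aztreonam 32 μg/mL: ≥ 1 μg/mL ⇒ Resistant
Colistin (8 μg/mL) ≤ 8 μg/mL ⇒ Susceptible
Doxycycline (256 μg/mL) ≥ 1 μg/mL → R
Fosfomycin (8 μg/mL) ≤ 16 μg/mL ⇒ S
Meropenem (0.06 μg/mL) ≤ 0.12 μg/mL ⇒ susceptible
Amoxicillin-clavulanate (0.06 μg/mL) ≤ 4 μg/mL ⇒ S
Azithromycin (4 μg/mL) = 4 μg/mL ⇒ I
Resistant: 4/10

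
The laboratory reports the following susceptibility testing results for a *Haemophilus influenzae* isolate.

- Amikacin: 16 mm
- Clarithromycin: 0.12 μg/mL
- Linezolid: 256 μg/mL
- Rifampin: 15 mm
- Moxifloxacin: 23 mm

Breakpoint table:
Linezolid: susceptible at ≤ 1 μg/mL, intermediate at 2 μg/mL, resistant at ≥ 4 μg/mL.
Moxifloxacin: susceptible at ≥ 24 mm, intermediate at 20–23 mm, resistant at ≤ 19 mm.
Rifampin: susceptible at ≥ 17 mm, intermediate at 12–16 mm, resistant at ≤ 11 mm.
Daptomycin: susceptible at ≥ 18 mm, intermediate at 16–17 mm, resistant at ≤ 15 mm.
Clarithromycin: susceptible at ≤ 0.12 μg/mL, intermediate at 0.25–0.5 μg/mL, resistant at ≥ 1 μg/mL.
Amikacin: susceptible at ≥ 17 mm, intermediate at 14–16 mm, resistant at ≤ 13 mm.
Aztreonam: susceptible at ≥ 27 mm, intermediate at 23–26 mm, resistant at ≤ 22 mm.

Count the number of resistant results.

Amikacin (16 mm) in 14–16 mm → I
Clarithromycin 0.12 μg/mL: ≤ 0.12 μg/mL ⇒ S
Linezolid (256 μg/mL) ≥ 4 μg/mL → Resistant
Rifampin: 15 mm is in 12–16 mm ⇒ I
Moxifloxacin 23 mm: in 20–23 mm — intermediate
Resistant: 1

1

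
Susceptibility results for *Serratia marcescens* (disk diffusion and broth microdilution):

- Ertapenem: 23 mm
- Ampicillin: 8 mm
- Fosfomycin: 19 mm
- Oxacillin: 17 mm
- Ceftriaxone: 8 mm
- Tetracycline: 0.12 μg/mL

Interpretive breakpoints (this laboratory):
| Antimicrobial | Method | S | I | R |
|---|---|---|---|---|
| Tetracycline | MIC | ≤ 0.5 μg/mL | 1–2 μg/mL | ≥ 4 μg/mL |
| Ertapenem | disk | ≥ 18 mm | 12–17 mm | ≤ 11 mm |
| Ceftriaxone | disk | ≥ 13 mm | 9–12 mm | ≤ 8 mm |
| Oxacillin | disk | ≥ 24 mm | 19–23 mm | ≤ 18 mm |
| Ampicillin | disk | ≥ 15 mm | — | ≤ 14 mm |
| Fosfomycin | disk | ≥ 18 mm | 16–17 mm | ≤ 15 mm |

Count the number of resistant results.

3

Ertapenem 23 mm: ≥ 18 mm ⇒ Susceptible
Ampicillin (8 mm) ≤ 14 mm ⇒ Resistant
Fosfomycin 19 mm: ≥ 18 mm → S
Oxacillin (17 mm) ≤ 18 mm — resistant
Ceftriaxone 8 mm: ≤ 8 mm — resistant
Tetracycline 0.12 μg/mL: ≤ 0.5 μg/mL → Susceptible
Resistant: 3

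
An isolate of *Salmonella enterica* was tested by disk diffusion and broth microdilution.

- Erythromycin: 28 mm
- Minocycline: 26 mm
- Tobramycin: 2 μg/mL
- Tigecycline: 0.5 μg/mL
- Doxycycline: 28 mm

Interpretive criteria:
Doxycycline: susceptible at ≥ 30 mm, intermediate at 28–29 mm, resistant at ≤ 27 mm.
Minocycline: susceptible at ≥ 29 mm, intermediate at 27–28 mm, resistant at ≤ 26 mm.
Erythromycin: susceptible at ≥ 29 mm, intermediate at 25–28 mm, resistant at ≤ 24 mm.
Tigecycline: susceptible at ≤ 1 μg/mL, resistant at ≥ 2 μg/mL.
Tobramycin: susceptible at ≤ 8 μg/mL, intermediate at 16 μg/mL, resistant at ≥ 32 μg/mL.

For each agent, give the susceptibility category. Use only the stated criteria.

I, R, S, S, I

Erythromycin: 28 mm is in 25–28 mm — Intermediate
Minocycline 26 mm: ≤ 26 mm ⇒ R
Tobramycin: 2 μg/mL is ≤ 8 μg/mL ⇒ S
Tigecycline 0.5 μg/mL: ≤ 1 μg/mL → S
Doxycycline: 28 mm is in 28–29 mm → Intermediate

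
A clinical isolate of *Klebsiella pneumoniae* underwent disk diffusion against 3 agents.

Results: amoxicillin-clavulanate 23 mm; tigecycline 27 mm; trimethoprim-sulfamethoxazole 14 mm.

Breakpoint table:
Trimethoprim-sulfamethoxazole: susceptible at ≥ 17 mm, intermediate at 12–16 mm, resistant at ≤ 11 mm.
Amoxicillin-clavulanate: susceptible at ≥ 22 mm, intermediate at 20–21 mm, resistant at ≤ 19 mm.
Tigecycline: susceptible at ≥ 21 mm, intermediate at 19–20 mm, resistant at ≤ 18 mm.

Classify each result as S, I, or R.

S, S, I

Amoxicillin-clavulanate (23 mm) ≥ 22 mm — Susceptible
Tigecycline (27 mm) ≥ 21 mm — Susceptible
Trimethoprim-sulfamethoxazole (14 mm) in 12–16 mm ⇒ Intermediate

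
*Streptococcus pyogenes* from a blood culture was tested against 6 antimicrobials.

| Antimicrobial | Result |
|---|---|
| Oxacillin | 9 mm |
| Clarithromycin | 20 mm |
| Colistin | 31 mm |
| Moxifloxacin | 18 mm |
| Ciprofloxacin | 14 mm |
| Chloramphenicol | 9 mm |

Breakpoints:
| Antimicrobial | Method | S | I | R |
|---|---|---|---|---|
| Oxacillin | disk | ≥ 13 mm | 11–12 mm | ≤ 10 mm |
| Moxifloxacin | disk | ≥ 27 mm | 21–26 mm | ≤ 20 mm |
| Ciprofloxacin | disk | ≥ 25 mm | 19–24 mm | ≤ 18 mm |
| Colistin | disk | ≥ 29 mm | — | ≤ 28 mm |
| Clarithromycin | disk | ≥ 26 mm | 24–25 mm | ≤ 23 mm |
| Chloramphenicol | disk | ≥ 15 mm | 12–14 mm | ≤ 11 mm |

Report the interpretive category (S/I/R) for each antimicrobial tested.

Oxacillin: 9 mm is ≤ 10 mm ⇒ Resistant
Clarithromycin (20 mm) ≤ 23 mm → resistant
Colistin (31 mm) ≥ 29 mm ⇒ S
Moxifloxacin 18 mm: ≤ 20 mm → resistant
Ciprofloxacin (14 mm) ≤ 18 mm → R
Chloramphenicol: 9 mm is ≤ 11 mm — R

R, R, S, R, R, R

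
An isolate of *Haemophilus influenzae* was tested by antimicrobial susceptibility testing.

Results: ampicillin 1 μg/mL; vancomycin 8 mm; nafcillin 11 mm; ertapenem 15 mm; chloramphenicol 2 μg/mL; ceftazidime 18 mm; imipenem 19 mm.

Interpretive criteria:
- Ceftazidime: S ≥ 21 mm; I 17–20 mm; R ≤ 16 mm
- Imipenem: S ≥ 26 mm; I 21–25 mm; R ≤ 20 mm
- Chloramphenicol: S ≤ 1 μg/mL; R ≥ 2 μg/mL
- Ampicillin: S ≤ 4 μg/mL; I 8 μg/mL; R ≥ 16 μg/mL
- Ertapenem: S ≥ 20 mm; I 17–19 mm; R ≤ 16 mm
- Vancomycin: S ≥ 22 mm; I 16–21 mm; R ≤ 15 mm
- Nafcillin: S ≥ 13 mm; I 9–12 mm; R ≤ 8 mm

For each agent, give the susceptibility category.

Ampicillin (1 μg/mL) ≤ 4 μg/mL — S
Vancomycin (8 mm) ≤ 15 mm → Resistant
Nafcillin (11 mm) in 9–12 mm ⇒ I
Ertapenem 15 mm: ≤ 16 mm ⇒ resistant
Chloramphenicol: 2 μg/mL is ≥ 2 μg/mL — R
Ceftazidime 18 mm: in 17–20 mm ⇒ I
Imipenem (19 mm) ≤ 20 mm ⇒ resistant

S, R, I, R, R, I, R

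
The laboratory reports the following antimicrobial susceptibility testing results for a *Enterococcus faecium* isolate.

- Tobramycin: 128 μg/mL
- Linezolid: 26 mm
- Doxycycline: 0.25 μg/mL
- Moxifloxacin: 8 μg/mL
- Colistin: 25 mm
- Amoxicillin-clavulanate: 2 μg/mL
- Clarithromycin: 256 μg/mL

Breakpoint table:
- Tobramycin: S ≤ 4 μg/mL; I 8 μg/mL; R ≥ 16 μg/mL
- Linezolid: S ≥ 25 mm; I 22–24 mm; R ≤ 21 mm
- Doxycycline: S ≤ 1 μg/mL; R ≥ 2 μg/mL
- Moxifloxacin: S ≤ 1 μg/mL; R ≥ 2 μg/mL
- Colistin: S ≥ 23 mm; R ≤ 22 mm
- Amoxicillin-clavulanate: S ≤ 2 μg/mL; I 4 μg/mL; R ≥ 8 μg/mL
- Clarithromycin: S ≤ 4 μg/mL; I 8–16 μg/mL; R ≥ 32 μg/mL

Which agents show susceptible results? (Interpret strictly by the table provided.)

Tobramycin (128 μg/mL) ≥ 16 μg/mL ⇒ Resistant
Linezolid: 26 mm is ≥ 25 mm → S
Doxycycline 0.25 μg/mL: ≤ 1 μg/mL — susceptible
Moxifloxacin (8 μg/mL) ≥ 2 μg/mL ⇒ resistant
Colistin (25 mm) ≥ 23 mm ⇒ S
Amoxicillin-clavulanate 2 μg/mL: ≤ 2 μg/mL ⇒ S
Clarithromycin (256 μg/mL) ≥ 32 μg/mL — Resistant

linezolid, doxycycline, colistin, amoxicillin-clavulanate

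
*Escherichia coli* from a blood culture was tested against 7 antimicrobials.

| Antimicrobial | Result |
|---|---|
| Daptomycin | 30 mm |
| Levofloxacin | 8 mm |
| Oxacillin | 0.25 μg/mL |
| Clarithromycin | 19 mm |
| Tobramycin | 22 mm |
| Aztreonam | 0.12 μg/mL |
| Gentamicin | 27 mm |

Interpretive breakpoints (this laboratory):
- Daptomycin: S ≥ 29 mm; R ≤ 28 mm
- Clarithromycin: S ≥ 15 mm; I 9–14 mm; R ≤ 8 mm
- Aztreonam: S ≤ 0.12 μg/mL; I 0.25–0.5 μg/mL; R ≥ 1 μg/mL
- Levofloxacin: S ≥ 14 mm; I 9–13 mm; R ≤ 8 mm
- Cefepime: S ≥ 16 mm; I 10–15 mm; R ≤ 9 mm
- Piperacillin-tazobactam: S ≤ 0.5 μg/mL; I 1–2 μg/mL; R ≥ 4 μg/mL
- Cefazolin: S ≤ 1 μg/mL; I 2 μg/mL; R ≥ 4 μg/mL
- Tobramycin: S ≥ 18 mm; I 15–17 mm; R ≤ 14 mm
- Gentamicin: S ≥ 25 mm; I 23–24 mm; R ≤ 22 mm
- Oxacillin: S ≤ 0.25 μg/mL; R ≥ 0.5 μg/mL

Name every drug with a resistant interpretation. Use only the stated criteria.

levofloxacin

Daptomycin (30 mm) ≥ 29 mm ⇒ susceptible
Levofloxacin: 8 mm is ≤ 8 mm — resistant
Oxacillin: 0.25 μg/mL is ≤ 0.25 μg/mL — S
Clarithromycin 19 mm: ≥ 15 mm — Susceptible
Tobramycin: 22 mm is ≥ 18 mm → S
Aztreonam: 0.12 μg/mL is ≤ 0.12 μg/mL → S
Gentamicin (27 mm) ≥ 25 mm → susceptible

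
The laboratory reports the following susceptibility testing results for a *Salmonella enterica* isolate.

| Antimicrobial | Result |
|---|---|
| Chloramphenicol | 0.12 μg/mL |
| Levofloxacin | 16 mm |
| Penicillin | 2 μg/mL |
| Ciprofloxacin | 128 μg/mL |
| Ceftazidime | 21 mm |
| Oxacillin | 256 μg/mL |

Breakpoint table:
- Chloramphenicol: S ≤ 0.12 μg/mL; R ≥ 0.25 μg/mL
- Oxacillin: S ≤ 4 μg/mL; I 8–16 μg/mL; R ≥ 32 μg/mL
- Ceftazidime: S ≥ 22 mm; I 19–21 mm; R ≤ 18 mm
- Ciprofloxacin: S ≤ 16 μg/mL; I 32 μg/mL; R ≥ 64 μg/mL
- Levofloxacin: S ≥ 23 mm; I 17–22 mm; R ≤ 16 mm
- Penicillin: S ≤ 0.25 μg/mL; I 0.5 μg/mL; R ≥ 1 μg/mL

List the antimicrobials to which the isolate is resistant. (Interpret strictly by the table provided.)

Chloramphenicol (0.12 μg/mL) ≤ 0.12 μg/mL ⇒ susceptible
Levofloxacin (16 mm) ≤ 16 mm → resistant
Penicillin: 2 μg/mL is ≥ 1 μg/mL — R
Ciprofloxacin: 128 μg/mL is ≥ 64 μg/mL — resistant
Ceftazidime: 21 mm is in 19–21 mm ⇒ I
Oxacillin (256 μg/mL) ≥ 32 μg/mL ⇒ R

levofloxacin, penicillin, ciprofloxacin, oxacillin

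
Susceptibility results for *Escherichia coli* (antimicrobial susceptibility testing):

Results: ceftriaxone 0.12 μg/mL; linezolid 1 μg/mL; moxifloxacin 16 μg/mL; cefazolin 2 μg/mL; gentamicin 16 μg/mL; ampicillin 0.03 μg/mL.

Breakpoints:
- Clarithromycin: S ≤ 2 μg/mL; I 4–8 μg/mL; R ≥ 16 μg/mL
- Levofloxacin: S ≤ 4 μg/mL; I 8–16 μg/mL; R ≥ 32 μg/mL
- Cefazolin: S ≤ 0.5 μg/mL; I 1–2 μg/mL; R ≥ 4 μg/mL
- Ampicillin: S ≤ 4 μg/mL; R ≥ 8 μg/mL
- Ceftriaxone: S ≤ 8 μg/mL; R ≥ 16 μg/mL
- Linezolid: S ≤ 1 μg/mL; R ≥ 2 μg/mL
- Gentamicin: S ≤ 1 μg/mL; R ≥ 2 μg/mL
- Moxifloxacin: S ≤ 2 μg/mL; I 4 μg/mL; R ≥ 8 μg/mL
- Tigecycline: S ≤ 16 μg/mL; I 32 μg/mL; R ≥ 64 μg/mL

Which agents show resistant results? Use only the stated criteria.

moxifloxacin, gentamicin

Ceftriaxone: 0.12 μg/mL is ≤ 8 μg/mL — susceptible
Linezolid 1 μg/mL: ≤ 1 μg/mL → Susceptible
Moxifloxacin 16 μg/mL: ≥ 8 μg/mL — resistant
Cefazolin 2 μg/mL: in 1–2 μg/mL — I
Gentamicin (16 μg/mL) ≥ 2 μg/mL ⇒ resistant
Ampicillin 0.03 μg/mL: ≤ 4 μg/mL → Susceptible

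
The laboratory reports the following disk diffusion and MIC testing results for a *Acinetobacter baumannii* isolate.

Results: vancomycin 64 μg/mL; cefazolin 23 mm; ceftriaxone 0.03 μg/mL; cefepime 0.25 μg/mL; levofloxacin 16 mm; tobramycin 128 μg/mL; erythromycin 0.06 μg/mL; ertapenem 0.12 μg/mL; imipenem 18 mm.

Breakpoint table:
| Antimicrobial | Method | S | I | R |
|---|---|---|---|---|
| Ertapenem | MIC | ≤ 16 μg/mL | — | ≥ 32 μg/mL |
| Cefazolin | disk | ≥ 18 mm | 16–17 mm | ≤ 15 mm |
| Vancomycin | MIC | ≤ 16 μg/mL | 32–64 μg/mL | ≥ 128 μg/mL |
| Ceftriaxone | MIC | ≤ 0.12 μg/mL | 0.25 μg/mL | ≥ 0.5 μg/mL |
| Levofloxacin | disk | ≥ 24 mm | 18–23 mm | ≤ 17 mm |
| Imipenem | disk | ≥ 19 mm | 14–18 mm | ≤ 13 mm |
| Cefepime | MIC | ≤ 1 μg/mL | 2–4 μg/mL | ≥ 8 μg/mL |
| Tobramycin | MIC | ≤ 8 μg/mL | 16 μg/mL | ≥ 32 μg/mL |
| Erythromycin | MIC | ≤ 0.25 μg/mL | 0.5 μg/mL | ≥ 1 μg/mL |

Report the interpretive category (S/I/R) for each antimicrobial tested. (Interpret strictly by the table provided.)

Vancomycin 64 μg/mL: in 32–64 μg/mL — intermediate
Cefazolin: 23 mm is ≥ 18 mm → susceptible
Ceftriaxone (0.03 μg/mL) ≤ 0.12 μg/mL ⇒ Susceptible
Cefepime (0.25 μg/mL) ≤ 1 μg/mL → S
Levofloxacin 16 mm: ≤ 17 mm → Resistant
Tobramycin: 128 μg/mL is ≥ 32 μg/mL → resistant
Erythromycin 0.06 μg/mL: ≤ 0.25 μg/mL ⇒ Susceptible
Ertapenem 0.12 μg/mL: ≤ 16 μg/mL → susceptible
Imipenem 18 mm: in 14–18 mm → intermediate

I, S, S, S, R, R, S, S, I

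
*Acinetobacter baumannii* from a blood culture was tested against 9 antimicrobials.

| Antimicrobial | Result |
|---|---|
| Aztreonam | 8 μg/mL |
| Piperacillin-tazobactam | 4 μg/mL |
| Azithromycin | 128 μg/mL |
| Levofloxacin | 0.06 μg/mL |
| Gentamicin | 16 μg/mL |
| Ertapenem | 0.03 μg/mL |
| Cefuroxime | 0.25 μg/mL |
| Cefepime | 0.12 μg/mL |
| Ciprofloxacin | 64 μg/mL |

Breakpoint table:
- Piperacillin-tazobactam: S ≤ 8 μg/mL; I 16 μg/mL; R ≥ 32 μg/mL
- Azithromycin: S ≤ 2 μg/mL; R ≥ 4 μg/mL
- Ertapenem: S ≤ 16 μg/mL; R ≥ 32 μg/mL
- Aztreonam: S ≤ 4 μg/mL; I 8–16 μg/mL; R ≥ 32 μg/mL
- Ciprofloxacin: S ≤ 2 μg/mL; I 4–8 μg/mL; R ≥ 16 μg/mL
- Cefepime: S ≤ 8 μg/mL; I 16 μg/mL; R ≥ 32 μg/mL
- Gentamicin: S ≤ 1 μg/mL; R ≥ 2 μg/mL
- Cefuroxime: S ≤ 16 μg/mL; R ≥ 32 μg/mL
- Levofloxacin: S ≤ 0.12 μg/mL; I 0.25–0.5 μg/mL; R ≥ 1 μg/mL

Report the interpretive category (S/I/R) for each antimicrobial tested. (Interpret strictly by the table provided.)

I, S, R, S, R, S, S, S, R

Aztreonam: 8 μg/mL is in 8–16 μg/mL ⇒ Intermediate
Piperacillin-tazobactam 4 μg/mL: ≤ 8 μg/mL ⇒ S
Azithromycin 128 μg/mL: ≥ 4 μg/mL → R
Levofloxacin: 0.06 μg/mL is ≤ 0.12 μg/mL → susceptible
Gentamicin: 16 μg/mL is ≥ 2 μg/mL → resistant
Ertapenem: 0.03 μg/mL is ≤ 16 μg/mL → susceptible
Cefuroxime 0.25 μg/mL: ≤ 16 μg/mL ⇒ susceptible
Cefepime (0.12 μg/mL) ≤ 8 μg/mL ⇒ susceptible
Ciprofloxacin (64 μg/mL) ≥ 16 μg/mL → R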